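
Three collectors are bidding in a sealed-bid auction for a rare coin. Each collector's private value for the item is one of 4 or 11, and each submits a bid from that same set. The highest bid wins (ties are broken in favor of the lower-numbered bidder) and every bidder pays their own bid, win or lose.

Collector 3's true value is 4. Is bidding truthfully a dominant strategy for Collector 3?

Yes

Check each profile of the others' bids and compare truth against every alternative bid.
Others bid (4, 11): truth gives -4, best alternative gives -11.
Others bid (11, 4): truth gives -4, best alternative gives -11.
Others bid (11, 11): truth gives -4, best alternative gives -11.
Others bid (4, 4): truth gives -4, best alternative gives -7.
In every case the truthful bid is at least as good as any alternative, so it is a dominant strategy.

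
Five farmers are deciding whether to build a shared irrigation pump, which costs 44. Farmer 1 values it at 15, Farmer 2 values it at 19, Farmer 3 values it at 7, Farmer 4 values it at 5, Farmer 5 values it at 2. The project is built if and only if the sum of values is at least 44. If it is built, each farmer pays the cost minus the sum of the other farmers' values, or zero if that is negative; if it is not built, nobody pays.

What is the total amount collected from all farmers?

Total value 48 ≥ cost 44, so it is built.
Farmer 1: others sum to 33; max(0, 44 - 33) = 11.
Farmer 2: others sum to 29; max(0, 44 - 29) = 15.
Farmer 3: others sum to 41; max(0, 44 - 41) = 3.
Farmer 4: others sum to 43; max(0, 44 - 43) = 1.
Farmer 5: others sum to 46; max(0, 44 - 46) = 0.
Total collected = 11 + 15 + 3 + 1 + 0 = 30.

30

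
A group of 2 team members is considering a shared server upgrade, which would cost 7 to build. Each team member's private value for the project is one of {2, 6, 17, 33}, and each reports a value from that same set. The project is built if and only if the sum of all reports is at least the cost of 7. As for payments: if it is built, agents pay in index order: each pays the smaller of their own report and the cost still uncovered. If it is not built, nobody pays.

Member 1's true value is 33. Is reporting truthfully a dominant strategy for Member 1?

Consider the case where Member 2 reports 2.
Truthful report 33: project built, pays 7, utility 33 - 7 = 26.
Report 6 instead: project built, pays 6, utility 33 - 6 = 27.
Since 27 > 26, reporting 6 is strictly better here, so truthful reporting is not dominant.

No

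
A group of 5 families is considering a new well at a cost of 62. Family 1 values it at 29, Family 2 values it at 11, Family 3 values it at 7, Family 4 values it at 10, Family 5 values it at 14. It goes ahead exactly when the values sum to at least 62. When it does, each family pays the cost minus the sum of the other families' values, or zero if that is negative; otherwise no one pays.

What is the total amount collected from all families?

28

Total value 71 ≥ cost 62, so it is built.
Family 1: others sum to 42; max(0, 62 - 42) = 20.
Family 2: others sum to 60; max(0, 62 - 60) = 2.
Family 3: others sum to 64; max(0, 62 - 64) = 0.
Family 4: others sum to 61; max(0, 62 - 61) = 1.
Family 5: others sum to 57; max(0, 62 - 57) = 5.
Total collected = 20 + 2 + 0 + 1 + 5 = 28.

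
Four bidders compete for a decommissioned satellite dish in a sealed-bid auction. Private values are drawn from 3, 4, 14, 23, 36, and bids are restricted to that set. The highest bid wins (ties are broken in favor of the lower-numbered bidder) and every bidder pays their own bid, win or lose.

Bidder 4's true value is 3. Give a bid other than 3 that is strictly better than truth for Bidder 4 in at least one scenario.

Suppose Bidder 1 bids 3, Bidder 2 bids 3 and Bidder 3 bids 3.
Bid 3: loses but pays 3, utility -3.
Bid 4: wins, pays 4, utility 3 - 4 = -1.
So bidding 4 beats truth here (-1 > -3).

4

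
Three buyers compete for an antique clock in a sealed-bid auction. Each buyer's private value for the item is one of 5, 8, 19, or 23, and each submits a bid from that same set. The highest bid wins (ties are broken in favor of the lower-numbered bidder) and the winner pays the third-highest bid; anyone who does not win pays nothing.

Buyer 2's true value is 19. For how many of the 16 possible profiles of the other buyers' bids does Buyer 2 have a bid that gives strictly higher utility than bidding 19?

4

Others bid (5, 23): truth gives 0; bid 23 gives 14 > 0. Violating.
Others bid (8, 23): truth gives 0; bid 23 gives 11 > 0. Violating.
Others bid (19, 5): truth gives 0; bid 23 gives 14 > 0. Violating.
Others bid (19, 8): truth gives 0; bid 23 gives 11 > 0. Violating.
Others bid (5, 5): truth gives 14; no alternative beats it.
Others bid (5, 8): truth gives 14; no alternative beats it.
(Checking all 16 profiles: 4 have a profitable deviation, 12 do not.)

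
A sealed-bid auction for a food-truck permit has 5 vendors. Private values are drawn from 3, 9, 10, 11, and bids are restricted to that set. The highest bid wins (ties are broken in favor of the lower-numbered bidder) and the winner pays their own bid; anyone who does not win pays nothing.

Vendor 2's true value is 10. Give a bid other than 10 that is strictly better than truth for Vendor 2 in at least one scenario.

9

Suppose Vendor 1 bids 3, Vendor 3 bids 3, Vendor 4 bids 3 and Vendor 5 bids 3.
Bid 10: wins, pays 10, utility 10 - 10 = 0.
Bid 9: wins, pays 9, utility 10 - 9 = 1.
So bidding 9 beats truth here (1 > 0).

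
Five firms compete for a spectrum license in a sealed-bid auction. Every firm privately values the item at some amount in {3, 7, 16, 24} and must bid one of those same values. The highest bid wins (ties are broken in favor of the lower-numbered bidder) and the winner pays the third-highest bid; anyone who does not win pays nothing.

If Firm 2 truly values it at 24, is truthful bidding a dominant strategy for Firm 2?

Check each profile of the others' bids and compare truth against every alternative bid.
Others bid (3, 3, 3, 24): truth gives 21, best alternative gives 0.
Others bid (3, 3, 24, 3): truth gives 21, best alternative gives 0.
Others bid (3, 24, 3, 3): truth gives 21, best alternative gives 0.
Others bid (16, 3, 3, 3): truth gives 21, best alternative gives 0.
Others bid (3, 3, 7, 24): truth gives 17, best alternative gives 0.
Others bid (3, 3, 24, 7): truth gives 17, best alternative gives 0.
(Remaining 250 profiles checked similarly; truth is weakly best in each.)
In every case the truthful bid is at least as good as any alternative, so it is a dominant strategy.

Yes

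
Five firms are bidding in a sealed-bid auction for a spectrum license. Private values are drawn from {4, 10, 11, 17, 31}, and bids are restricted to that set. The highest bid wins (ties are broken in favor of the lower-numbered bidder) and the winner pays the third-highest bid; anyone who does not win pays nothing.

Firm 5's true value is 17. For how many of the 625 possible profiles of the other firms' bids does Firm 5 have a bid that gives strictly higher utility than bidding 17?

Others bid (4, 4, 4, 17): truth gives 0; bid 31 gives 13 > 0. Violating.
Others bid (4, 4, 10, 17): truth gives 0; bid 31 gives 7 > 0. Violating.
Others bid (4, 4, 11, 17): truth gives 0; bid 31 gives 6 > 0. Violating.
Others bid (4, 4, 17, 4): truth gives 0; bid 31 gives 13 > 0. Violating.
Others bid (4, 4, 4, 4): truth gives 13; no alternative beats it.
Others bid (4, 4, 4, 10): truth gives 13; no alternative beats it.
(Checking all 625 profiles: 108 have a profitable deviation, 517 do not.)

108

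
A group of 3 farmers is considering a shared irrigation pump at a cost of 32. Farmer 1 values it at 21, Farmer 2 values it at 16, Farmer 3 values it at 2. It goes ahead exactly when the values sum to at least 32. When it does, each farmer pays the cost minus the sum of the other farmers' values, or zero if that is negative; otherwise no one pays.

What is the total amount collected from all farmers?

Total value 39 ≥ cost 32, so it is built.
Farmer 1: others sum to 18; max(0, 32 - 18) = 14.
Farmer 2: others sum to 23; max(0, 32 - 23) = 9.
Farmer 3: others sum to 37; max(0, 32 - 37) = 0.
Total collected = 14 + 9 + 0 = 23.

23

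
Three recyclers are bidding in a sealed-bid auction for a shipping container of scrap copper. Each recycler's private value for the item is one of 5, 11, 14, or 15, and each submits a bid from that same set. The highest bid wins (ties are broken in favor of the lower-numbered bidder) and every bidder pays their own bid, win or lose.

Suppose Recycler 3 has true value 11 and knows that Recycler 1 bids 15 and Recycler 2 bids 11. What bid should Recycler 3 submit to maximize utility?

Bid 5: loses but pays 5, utility -5.
Bid 11: loses but pays 11, utility -11.
Bid 14: loses but pays 14, utility -14.
Bid 15: loses but pays 15, utility -15.
The best choice is 5 with utility -5.

5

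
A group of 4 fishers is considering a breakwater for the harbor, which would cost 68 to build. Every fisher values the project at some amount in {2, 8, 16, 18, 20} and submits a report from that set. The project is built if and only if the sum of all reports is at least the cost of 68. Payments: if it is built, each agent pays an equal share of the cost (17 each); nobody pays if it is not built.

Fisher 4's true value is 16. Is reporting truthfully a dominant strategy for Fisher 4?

No

Consider the case where Fisher 1 reports 16, Fisher 2 reports 16 and Fisher 3 reports 20.
Truthful report 16: project built, pays 17, utility 16 - 17 = -1.
Report 2 instead: project not built, utility 0.
Since 0 > -1, reporting 2 is strictly better here, so truthful reporting is not dominant.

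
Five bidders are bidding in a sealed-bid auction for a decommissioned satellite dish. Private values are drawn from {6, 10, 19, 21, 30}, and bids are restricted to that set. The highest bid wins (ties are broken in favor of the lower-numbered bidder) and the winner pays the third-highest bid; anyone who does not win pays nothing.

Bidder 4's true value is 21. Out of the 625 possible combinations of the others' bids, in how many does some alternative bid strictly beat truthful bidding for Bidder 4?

Others bid (6, 6, 6, 30): truth gives 0; bid 30 gives 15 > 0. Violating.
Others bid (6, 6, 10, 30): truth gives 0; bid 30 gives 11 > 0. Violating.
Others bid (6, 6, 19, 30): truth gives 0; bid 30 gives 2 > 0. Violating.
Others bid (6, 6, 21, 6): truth gives 0; bid 30 gives 15 > 0. Violating.
Others bid (6, 6, 6, 6): truth gives 15; no alternative beats it.
Others bid (6, 6, 6, 10): truth gives 15; no alternative beats it.
(Checking all 625 profiles: 108 have a profitable deviation, 517 do not.)

108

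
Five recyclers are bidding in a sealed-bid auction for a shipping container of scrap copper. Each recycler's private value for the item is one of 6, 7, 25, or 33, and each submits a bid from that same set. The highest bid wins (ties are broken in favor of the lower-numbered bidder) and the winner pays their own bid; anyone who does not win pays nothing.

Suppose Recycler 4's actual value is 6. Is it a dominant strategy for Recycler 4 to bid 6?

Yes

Check each profile of the others' bids and compare truth against every alternative bid.
Others bid (6, 6, 6, 6): truth gives 0, best alternative gives -1.
Others bid (6, 6, 6, 7): truth gives 0, best alternative gives -1.
Others bid (6, 6, 6, 25): truth gives 0, best alternative gives 0.
Others bid (6, 6, 6, 33): truth gives 0, best alternative gives 0.
Others bid (6, 6, 7, 6): truth gives 0, best alternative gives 0.
Others bid (6, 6, 7, 7): truth gives 0, best alternative gives 0.
(Remaining 250 profiles checked similarly; truth is weakly best in each.)
In every case the truthful bid is at least as good as any alternative, so it is a dominant strategy.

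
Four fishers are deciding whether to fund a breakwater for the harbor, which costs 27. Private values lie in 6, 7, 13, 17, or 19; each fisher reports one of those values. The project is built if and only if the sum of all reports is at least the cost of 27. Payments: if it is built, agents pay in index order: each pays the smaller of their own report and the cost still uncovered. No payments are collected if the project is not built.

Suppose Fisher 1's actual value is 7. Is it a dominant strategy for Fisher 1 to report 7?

Consider the case where Fisher 2 reports 6, Fisher 3 reports 6 and Fisher 4 reports 13.
Truthful report 7: project built, pays 7, utility 7 - 7 = 0.
Report 6 instead: project built, pays 6, utility 7 - 6 = 1.
Since 1 > 0, reporting 6 is strictly better here, so truthful reporting is not dominant.

No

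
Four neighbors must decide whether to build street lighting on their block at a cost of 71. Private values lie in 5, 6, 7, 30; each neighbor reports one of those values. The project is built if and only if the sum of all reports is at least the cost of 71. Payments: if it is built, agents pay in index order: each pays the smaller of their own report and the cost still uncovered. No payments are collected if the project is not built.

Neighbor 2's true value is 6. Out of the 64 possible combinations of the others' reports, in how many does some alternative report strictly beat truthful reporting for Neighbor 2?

7

Others report (6, 30, 30): truth gives 0; report 5 gives 1 > 0. Violating.
Others report (7, 30, 30): truth gives 0; report 5 gives 1 > 0. Violating.
Others report (30, 6, 30): truth gives 0; report 5 gives 1 > 0. Violating.
Others report (30, 7, 30): truth gives 0; report 5 gives 1 > 0. Violating.
Others report (5, 5, 5): truth gives 0; no alternative beats it.
Others report (5, 5, 6): truth gives 0; no alternative beats it.
(Checking all 64 profiles: 7 have a profitable deviation, 57 do not.)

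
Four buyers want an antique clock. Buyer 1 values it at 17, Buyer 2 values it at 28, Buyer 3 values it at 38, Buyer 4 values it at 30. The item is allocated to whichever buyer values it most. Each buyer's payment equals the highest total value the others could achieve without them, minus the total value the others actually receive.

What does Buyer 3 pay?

30

Buyer 3 has the highest value and receives the item.
Without Buyer 3, the item would go to the next-highest value, 30, so the others could achieve 30.
With Buyer 3 present and winning, the others receive nothing, so their total is 0.
Payment = 30 - 0 = 30.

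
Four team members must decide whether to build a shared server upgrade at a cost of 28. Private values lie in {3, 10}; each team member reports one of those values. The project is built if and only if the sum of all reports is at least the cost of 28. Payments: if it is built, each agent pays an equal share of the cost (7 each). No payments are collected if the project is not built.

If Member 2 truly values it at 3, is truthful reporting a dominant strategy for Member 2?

Check each profile of the others' reports and compare truth against every alternative report.
Others report (3, 10, 10): truth gives 0, best alternative gives -4.
Others report (10, 3, 10): truth gives 0, best alternative gives -4.
Others report (10, 10, 3): truth gives 0, best alternative gives -4.
Others report (10, 10, 10): truth gives -4, best alternative gives -4.
Others report (3, 3, 3): truth gives 0, best alternative gives 0.
Others report (3, 3, 10): truth gives 0, best alternative gives 0.
(Remaining 2 profiles checked similarly; truth is weakly best in each.)
In every case the truthful report is at least as good as any alternative, so it is a dominant strategy.

Yes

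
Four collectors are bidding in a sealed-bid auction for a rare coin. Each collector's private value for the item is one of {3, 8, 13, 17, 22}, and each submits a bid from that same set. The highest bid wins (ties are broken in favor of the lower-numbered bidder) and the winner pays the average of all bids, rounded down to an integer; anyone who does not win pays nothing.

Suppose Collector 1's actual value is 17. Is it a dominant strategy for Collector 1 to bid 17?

No

Consider the case where Collector 2 bids 3, Collector 3 bids 3 and Collector 4 bids 3.
Truthful bid 17: wins, pays 6, utility 17 - 6 = 11.
Bid 3 instead: wins, pays 3, utility 17 - 3 = 14.
Since 14 > 11, bidding 3 is strictly better here, so truthful bidding is not dominant.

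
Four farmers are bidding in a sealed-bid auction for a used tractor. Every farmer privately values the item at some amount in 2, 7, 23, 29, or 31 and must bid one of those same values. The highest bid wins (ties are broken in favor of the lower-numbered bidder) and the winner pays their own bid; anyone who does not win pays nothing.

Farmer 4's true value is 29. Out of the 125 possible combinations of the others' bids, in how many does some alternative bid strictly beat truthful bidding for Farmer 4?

8

Others bid (2, 2, 2): truth gives 0; bid 7 gives 22 > 0. Violating.
Others bid (2, 2, 7): truth gives 0; bid 23 gives 6 > 0. Violating.
Others bid (2, 7, 2): truth gives 0; bid 23 gives 6 > 0. Violating.
Others bid (2, 7, 7): truth gives 0; bid 23 gives 6 > 0. Violating.
Others bid (2, 2, 23): truth gives 0; no alternative beats it.
Others bid (2, 2, 29): truth gives 0; no alternative beats it.
(Checking all 125 profiles: 8 have a profitable deviation, 117 do not.)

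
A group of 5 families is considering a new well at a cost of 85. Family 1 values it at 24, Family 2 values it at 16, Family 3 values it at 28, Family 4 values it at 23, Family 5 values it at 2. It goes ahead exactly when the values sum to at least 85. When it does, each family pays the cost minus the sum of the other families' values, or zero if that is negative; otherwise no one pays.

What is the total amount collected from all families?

59

Total value 93 ≥ cost 85, so it is built.
Family 1: others sum to 69; max(0, 85 - 69) = 16.
Family 2: others sum to 77; max(0, 85 - 77) = 8.
Family 3: others sum to 65; max(0, 85 - 65) = 20.
Family 4: others sum to 70; max(0, 85 - 70) = 15.
Family 5: others sum to 91; max(0, 85 - 91) = 0.
Total collected = 16 + 8 + 20 + 15 + 0 = 59.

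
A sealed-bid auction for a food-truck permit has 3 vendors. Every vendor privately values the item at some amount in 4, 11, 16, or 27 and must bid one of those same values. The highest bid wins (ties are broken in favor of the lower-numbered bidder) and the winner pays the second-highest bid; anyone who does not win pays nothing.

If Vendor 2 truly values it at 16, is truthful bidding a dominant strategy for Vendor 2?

Check each profile of the others' bids and compare truth against every alternative bid.
Others bid (4, 4): truth gives 12, best alternative gives 12.
Others bid (4, 11): truth gives 5, best alternative gives 5.
Others bid (11, 4): truth gives 5, best alternative gives 5.
Others bid (11, 11): truth gives 5, best alternative gives 5.
Others bid (4, 16): truth gives 0, best alternative gives 0.
Others bid (4, 27): truth gives 0, best alternative gives 0.
(Remaining 10 profiles checked similarly; truth is weakly best in each.)
In every case the truthful bid is at least as good as any alternative, so it is a dominant strategy.

Yes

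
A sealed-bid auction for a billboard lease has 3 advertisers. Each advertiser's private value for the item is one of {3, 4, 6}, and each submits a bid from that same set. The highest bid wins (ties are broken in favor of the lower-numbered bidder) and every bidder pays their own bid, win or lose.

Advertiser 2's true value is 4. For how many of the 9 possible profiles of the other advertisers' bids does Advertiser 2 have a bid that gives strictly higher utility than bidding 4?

Others bid (3, 6): truth gives -4; bid 6 gives -2 > -4. Violating.
Others bid (4, 3): truth gives -4; bid 6 gives -2 > -4. Violating.
Others bid (4, 4): truth gives -4; bid 6 gives -2 > -4. Violating.
Others bid (4, 6): truth gives -4; bid 6 gives -2 > -4. Violating.
Others bid (3, 3): truth gives 0; no alternative beats it.
Others bid (3, 4): truth gives 0; no alternative beats it.
(Checking all 9 profiles: 7 have a profitable deviation, 2 do not.)

7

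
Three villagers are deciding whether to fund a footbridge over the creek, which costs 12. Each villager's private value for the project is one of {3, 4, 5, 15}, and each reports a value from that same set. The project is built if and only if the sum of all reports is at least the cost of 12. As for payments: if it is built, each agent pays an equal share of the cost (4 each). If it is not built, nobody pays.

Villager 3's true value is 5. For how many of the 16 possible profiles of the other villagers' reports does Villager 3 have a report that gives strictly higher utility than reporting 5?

Others report (3, 3): truth gives 0; report 15 gives 1 > 0. Violating.
Others report (3, 4): truth gives 1; no alternative beats it.
Others report (3, 5): truth gives 1; no alternative beats it.
(Checking all 16 profiles: 1 has a profitable deviation, 15 do not.)

1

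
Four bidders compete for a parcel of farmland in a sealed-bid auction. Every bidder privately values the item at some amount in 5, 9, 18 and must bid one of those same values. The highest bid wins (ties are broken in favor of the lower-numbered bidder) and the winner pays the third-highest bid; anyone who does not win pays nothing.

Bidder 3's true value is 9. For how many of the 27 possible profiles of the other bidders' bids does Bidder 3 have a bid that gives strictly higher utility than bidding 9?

3

Others bid (5, 5, 18): truth gives 0; bid 18 gives 4 > 0. Violating.
Others bid (5, 9, 5): truth gives 0; bid 18 gives 4 > 0. Violating.
Others bid (9, 5, 5): truth gives 0; bid 18 gives 4 > 0. Violating.
Others bid (5, 5, 5): truth gives 4; no alternative beats it.
Others bid (5, 5, 9): truth gives 4; no alternative beats it.
(Checking all 27 profiles: 3 have a profitable deviation, 24 do not.)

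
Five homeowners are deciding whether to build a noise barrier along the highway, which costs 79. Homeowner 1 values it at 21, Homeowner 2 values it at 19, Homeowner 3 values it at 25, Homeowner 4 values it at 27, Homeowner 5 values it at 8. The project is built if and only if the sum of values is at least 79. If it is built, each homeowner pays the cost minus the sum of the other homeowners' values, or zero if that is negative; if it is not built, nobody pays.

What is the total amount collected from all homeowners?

Total value 100 ≥ cost 79, so it is built.
Homeowner 1: others sum to 79; max(0, 79 - 79) = 0.
Homeowner 2: others sum to 81; max(0, 79 - 81) = 0.
Homeowner 3: others sum to 75; max(0, 79 - 75) = 4.
Homeowner 4: others sum to 73; max(0, 79 - 73) = 6.
Homeowner 5: others sum to 92; max(0, 79 - 92) = 0.
Total collected = 0 + 0 + 4 + 6 + 0 = 10.

10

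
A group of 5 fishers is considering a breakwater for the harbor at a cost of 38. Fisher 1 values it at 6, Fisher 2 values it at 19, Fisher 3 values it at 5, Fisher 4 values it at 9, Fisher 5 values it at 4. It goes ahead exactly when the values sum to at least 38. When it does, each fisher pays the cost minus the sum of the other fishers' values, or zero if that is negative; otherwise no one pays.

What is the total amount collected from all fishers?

Total value 43 ≥ cost 38, so it is built.
Fisher 1: others sum to 37; max(0, 38 - 37) = 1.
Fisher 2: others sum to 24; max(0, 38 - 24) = 14.
Fisher 3: others sum to 38; max(0, 38 - 38) = 0.
Fisher 4: others sum to 34; max(0, 38 - 34) = 4.
Fisher 5: others sum to 39; max(0, 38 - 39) = 0.
Total collected = 1 + 14 + 0 + 4 + 0 = 19.

19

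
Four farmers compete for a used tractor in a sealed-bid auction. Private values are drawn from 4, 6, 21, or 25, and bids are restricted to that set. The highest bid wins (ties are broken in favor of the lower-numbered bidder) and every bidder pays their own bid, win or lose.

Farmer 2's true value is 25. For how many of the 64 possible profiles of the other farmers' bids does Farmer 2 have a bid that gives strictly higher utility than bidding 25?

34

Others bid (4, 4, 4): truth gives 0; bid 6 gives 19 > 0. Violating.
Others bid (4, 4, 6): truth gives 0; bid 6 gives 19 > 0. Violating.
Others bid (4, 4, 21): truth gives 0; bid 21 gives 4 > 0. Violating.
Others bid (4, 6, 4): truth gives 0; bid 6 gives 19 > 0. Violating.
Others bid (4, 4, 25): truth gives 0; no alternative beats it.
Others bid (4, 6, 25): truth gives 0; no alternative beats it.
(Checking all 64 profiles: 34 have a profitable deviation, 30 do not.)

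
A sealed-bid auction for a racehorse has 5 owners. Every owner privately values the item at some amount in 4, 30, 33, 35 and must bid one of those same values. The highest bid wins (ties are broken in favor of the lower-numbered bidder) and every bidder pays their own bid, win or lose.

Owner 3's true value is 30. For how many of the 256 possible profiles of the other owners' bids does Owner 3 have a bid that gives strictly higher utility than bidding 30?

252

Others bid (4, 4, 4, 33): truth gives -30; bid 33 gives -3 > -30. Violating.
Others bid (4, 4, 4, 35): truth gives -30; bid 4 gives -4 > -30. Violating.
Others bid (4, 4, 30, 33): truth gives -30; bid 33 gives -3 > -30. Violating.
Others bid (4, 4, 30, 35): truth gives -30; bid 4 gives -4 > -30. Violating.
Others bid (4, 4, 4, 4): truth gives 0; no alternative beats it.
Others bid (4, 4, 4, 30): truth gives 0; no alternative beats it.
(Checking all 256 profiles: 252 have a profitable deviation, 4 do not.)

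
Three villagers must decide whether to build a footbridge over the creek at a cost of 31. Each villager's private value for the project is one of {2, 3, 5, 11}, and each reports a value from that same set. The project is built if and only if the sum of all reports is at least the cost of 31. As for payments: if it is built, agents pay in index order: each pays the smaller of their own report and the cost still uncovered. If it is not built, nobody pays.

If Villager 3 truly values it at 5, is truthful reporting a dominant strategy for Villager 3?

Yes

Check each profile of the others' reports and compare truth against every alternative report.
Others report (2, 2): truth gives 0, best alternative gives 0.
Others report (2, 3): truth gives 0, best alternative gives 0.
Others report (2, 5): truth gives 0, best alternative gives 0.
Others report (2, 11): truth gives 0, best alternative gives 0.
Others report (3, 2): truth gives 0, best alternative gives 0.
Others report (3, 3): truth gives 0, best alternative gives 0.
(Remaining 10 profiles checked similarly; truth is weakly best in each.)
In every case the truthful report is at least as good as any alternative, so it is a dominant strategy.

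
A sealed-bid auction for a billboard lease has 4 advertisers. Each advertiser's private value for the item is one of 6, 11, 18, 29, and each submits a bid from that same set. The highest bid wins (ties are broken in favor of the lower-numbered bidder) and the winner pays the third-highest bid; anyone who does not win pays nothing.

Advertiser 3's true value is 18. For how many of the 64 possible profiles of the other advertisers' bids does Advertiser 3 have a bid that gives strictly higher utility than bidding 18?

Others bid (6, 6, 29): truth gives 0; bid 29 gives 12 > 0. Violating.
Others bid (6, 11, 29): truth gives 0; bid 29 gives 7 > 0. Violating.
Others bid (6, 18, 6): truth gives 0; bid 29 gives 12 > 0. Violating.
Others bid (6, 18, 11): truth gives 0; bid 29 gives 7 > 0. Violating.
Others bid (6, 6, 6): truth gives 12; no alternative beats it.
Others bid (6, 6, 11): truth gives 12; no alternative beats it.
(Checking all 64 profiles: 12 have a profitable deviation, 52 do not.)

12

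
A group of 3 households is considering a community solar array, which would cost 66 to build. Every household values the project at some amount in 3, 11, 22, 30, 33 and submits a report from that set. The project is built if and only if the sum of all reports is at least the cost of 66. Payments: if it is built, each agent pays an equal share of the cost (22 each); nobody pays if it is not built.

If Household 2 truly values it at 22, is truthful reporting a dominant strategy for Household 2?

Yes

Check each profile of the others' reports and compare truth against every alternative report.
Others report (3, 3): truth gives 0, best alternative gives 0.
Others report (3, 11): truth gives 0, best alternative gives 0.
Others report (3, 22): truth gives 0, best alternative gives 0.
Others report (3, 30): truth gives 0, best alternative gives 0.
Others report (3, 33): truth gives 0, best alternative gives 0.
Others report (11, 3): truth gives 0, best alternative gives 0.
(Remaining 19 profiles checked similarly; truth is weakly best in each.)
In every case the truthful report is at least as good as any alternative, so it is a dominant strategy.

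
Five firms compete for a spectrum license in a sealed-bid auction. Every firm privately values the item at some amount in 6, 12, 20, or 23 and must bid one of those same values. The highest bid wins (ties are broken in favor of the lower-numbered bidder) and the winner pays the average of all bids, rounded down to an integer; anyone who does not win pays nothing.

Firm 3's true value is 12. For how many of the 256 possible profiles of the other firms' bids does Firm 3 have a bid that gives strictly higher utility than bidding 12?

Others bid (6, 6, 6, 20): truth gives 0; bid 20 gives 1 > 0. Violating.
Others bid (6, 6, 20, 6): truth gives 0; bid 20 gives 1 > 0. Violating.
Others bid (6, 12, 6, 6): truth gives 0; bid 20 gives 2 > 0. Violating.
Others bid (6, 12, 6, 12): truth gives 0; bid 20 gives 1 > 0. Violating.
Others bid (6, 6, 6, 6): truth gives 5; no alternative beats it.
Others bid (6, 6, 6, 12): truth gives 4; no alternative beats it.
(Checking all 256 profiles: 9 have a profitable deviation, 247 do not.)

9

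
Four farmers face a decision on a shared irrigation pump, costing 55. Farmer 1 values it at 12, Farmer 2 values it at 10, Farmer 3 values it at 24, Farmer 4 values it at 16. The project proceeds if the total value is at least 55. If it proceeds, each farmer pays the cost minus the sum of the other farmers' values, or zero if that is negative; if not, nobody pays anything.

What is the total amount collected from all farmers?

34

Total value 62 ≥ cost 55, so it is built.
Farmer 1: others sum to 50; max(0, 55 - 50) = 5.
Farmer 2: others sum to 52; max(0, 55 - 52) = 3.
Farmer 3: others sum to 38; max(0, 55 - 38) = 17.
Farmer 4: others sum to 46; max(0, 55 - 46) = 9.
Total collected = 5 + 3 + 17 + 9 = 34.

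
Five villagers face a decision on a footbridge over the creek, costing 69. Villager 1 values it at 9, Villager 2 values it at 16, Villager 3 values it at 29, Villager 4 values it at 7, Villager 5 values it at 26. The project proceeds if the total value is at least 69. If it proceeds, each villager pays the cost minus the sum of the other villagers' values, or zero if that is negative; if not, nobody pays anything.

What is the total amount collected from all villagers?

Total value 87 ≥ cost 69, so it is built.
Villager 1: others sum to 78; max(0, 69 - 78) = 0.
Villager 2: others sum to 71; max(0, 69 - 71) = 0.
Villager 3: others sum to 58; max(0, 69 - 58) = 11.
Villager 4: others sum to 80; max(0, 69 - 80) = 0.
Villager 5: others sum to 61; max(0, 69 - 61) = 8.
Total collected = 0 + 0 + 11 + 0 + 8 = 19.

19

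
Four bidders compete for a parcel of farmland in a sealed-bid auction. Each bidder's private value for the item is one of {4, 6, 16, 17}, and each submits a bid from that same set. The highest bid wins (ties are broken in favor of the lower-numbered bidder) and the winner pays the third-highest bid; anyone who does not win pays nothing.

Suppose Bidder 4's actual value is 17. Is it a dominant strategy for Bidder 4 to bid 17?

Yes

Check each profile of the others' bids and compare truth against every alternative bid.
Others bid (4, 4, 16): truth gives 13, best alternative gives 0.
Others bid (4, 16, 4): truth gives 13, best alternative gives 0.
Others bid (16, 4, 4): truth gives 13, best alternative gives 0.
Others bid (4, 6, 16): truth gives 11, best alternative gives 0.
Others bid (4, 16, 6): truth gives 11, best alternative gives 0.
Others bid (6, 4, 16): truth gives 11, best alternative gives 0.
(Remaining 58 profiles checked similarly; truth is weakly best in each.)
In every case the truthful bid is at least as good as any alternative, so it is a dominant strategy.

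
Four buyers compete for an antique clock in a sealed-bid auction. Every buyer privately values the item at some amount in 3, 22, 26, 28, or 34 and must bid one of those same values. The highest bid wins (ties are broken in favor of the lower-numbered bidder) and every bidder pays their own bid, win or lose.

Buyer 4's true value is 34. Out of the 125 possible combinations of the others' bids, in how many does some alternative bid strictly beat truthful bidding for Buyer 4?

Others bid (3, 3, 3): truth gives 0; bid 22 gives 12 > 0. Violating.
Others bid (3, 3, 22): truth gives 0; bid 26 gives 8 > 0. Violating.
Others bid (3, 3, 26): truth gives 0; bid 28 gives 6 > 0. Violating.
Others bid (3, 3, 34): truth gives -34; bid 3 gives -3 > -34. Violating.
Others bid (3, 3, 28): truth gives 0; no alternative beats it.
Others bid (3, 22, 28): truth gives 0; no alternative beats it.
(Checking all 125 profiles: 88 have a profitable deviation, 37 do not.)

88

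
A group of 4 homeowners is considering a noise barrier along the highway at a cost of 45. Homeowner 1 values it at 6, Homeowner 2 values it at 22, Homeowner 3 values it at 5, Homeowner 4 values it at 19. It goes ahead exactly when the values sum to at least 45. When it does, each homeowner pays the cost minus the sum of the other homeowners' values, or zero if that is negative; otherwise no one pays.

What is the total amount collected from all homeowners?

Total value 52 ≥ cost 45, so it is built.
Homeowner 1: others sum to 46; max(0, 45 - 46) = 0.
Homeowner 2: others sum to 30; max(0, 45 - 30) = 15.
Homeowner 3: others sum to 47; max(0, 45 - 47) = 0.
Homeowner 4: others sum to 33; max(0, 45 - 33) = 12.
Total collected = 0 + 15 + 0 + 12 = 27.

27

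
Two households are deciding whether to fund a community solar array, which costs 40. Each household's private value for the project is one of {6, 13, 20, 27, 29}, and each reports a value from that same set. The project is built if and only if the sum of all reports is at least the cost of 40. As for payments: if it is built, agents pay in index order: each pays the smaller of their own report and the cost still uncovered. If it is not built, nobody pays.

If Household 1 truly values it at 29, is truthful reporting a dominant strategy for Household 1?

No

Consider the case where Household 2 reports 13.
Truthful report 29: project built, pays 29, utility 29 - 29 = 0.
Report 27 instead: project built, pays 27, utility 29 - 27 = 2.
Since 2 > 0, reporting 27 is strictly better here, so truthful reporting is not dominant.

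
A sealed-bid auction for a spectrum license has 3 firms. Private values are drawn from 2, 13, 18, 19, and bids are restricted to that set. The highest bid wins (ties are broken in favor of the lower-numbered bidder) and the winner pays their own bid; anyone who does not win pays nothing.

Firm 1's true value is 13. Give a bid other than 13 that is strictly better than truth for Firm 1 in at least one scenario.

Suppose Firm 2 bids 2 and Firm 3 bids 2.
Bid 13: wins, pays 13, utility 13 - 13 = 0.
Bid 2: wins, pays 2, utility 13 - 2 = 11.
So bidding 2 beats truth here (11 > 0).

2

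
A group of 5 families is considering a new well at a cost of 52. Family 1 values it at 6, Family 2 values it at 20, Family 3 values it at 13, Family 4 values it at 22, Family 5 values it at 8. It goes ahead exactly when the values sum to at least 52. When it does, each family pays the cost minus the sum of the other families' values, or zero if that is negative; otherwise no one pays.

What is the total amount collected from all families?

8

Total value 69 ≥ cost 52, so it is built.
Family 1: others sum to 63; max(0, 52 - 63) = 0.
Family 2: others sum to 49; max(0, 52 - 49) = 3.
Family 3: others sum to 56; max(0, 52 - 56) = 0.
Family 4: others sum to 47; max(0, 52 - 47) = 5.
Family 5: others sum to 61; max(0, 52 - 61) = 0.
Total collected = 0 + 3 + 0 + 5 + 0 = 8.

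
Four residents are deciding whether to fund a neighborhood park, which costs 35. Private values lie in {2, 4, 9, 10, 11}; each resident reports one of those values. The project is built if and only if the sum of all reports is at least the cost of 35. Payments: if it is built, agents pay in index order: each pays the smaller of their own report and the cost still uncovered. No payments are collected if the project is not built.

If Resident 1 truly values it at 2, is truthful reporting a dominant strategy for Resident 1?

Check each profile of the others' reports and compare truth against every alternative report.
Others report (9, 11, 11): truth gives 0, best alternative gives -2.
Others report (10, 10, 11): truth gives 0, best alternative gives -2.
Others report (10, 11, 10): truth gives 0, best alternative gives -2.
Others report (10, 11, 11): truth gives 0, best alternative gives -2.
Others report (11, 9, 11): truth gives 0, best alternative gives -2.
Others report (11, 10, 10): truth gives 0, best alternative gives -2.
(Remaining 119 profiles checked similarly; truth is weakly best in each.)
In every case the truthful report is at least as good as any alternative, so it is a dominant strategy.

Yes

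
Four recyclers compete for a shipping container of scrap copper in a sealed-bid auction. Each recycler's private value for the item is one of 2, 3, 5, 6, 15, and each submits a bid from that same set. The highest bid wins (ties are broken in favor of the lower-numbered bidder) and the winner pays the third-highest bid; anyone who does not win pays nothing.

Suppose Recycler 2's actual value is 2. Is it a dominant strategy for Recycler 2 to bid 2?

Yes

Check each profile of the others' bids and compare truth against every alternative bid.
Others bid (2, 3, 3): truth gives 0, best alternative gives -1.
Others bid (2, 2, 2): truth gives 0, best alternative gives 0.
Others bid (2, 2, 3): truth gives 0, best alternative gives 0.
Others bid (2, 2, 5): truth gives 0, best alternative gives 0.
Others bid (2, 2, 6): truth gives 0, best alternative gives 0.
Others bid (2, 2, 15): truth gives 0, best alternative gives 0.
(Remaining 119 profiles checked similarly; truth is weakly best in each.)
In every case the truthful bid is at least as good as any alternative, so it is a dominant strategy.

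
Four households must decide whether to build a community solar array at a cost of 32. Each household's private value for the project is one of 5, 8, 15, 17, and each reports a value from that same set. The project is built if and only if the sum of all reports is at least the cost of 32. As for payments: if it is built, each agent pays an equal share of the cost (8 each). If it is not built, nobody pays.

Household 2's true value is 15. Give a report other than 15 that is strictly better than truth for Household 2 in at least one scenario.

Suppose Household 1 reports 5, Household 3 reports 5 and Household 4 reports 5.
Report 15: project not built, utility 0.
Report 17: project built, pays 8, utility 15 - 8 = 7.
So reporting 17 beats truth here (7 > 0).

17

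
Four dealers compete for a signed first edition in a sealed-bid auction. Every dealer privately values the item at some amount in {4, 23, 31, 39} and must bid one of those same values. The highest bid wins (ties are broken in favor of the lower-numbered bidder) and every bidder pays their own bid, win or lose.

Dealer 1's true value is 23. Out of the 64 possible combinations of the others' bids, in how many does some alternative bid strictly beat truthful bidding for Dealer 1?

57

Others bid (4, 4, 4): truth gives 0; bid 4 gives 19 > 0. Violating.
Others bid (4, 4, 31): truth gives -23; bid 4 gives -4 > -23. Violating.
Others bid (4, 4, 39): truth gives -23; bid 4 gives -4 > -23. Violating.
Others bid (4, 23, 31): truth gives -23; bid 4 gives -4 > -23. Violating.
Others bid (4, 4, 23): truth gives 0; no alternative beats it.
Others bid (4, 23, 4): truth gives 0; no alternative beats it.
(Checking all 64 profiles: 57 have a profitable deviation, 7 do not.)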